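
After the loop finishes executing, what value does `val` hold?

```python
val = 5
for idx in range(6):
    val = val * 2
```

Let's trace through this code step by step.

Initialize: val = 5
Entering loop: for idx in range(6):
After iteration 1: idx = 0, val = 10
After iteration 2: idx = 1, val = 20
After iteration 3: idx = 2, val = 40
After iteration 4: idx = 3, val = 80
After iteration 5: idx = 4, val = 160
After iteration 6: idx = 5, val = 320
Loop ends.

Final answer: 320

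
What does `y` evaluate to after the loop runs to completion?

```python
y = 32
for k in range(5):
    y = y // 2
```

Let's trace through this code step by step.

Initialize: y = 32
Entering loop: for k in range(5):
After iteration 1: k = 0, y = 16
After iteration 2: k = 1, y = 8
After iteration 3: k = 2, y = 4
After iteration 4: k = 3, y = 2
After iteration 5: k = 4, y = 1
Loop ends.

Final answer: 1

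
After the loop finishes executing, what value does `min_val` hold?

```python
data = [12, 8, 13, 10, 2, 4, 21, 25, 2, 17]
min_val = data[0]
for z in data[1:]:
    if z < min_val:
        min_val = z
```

Let's trace through this code step by step.

Initialize: data = [12, 8, 13, 10, 2, 4, 21, 25, 2, 17]
Initialize: min_val = 12
Entering loop: for z in data[1:]:
After iteration 1: z = 8, min_val = 8
After iteration 2: z = 13, min_val = 8
After iteration 3: z = 10, min_val = 8
After iteration 4: z = 2, min_val = 2
After iteration 5: z = 4, min_val = 2
After iteration 6: z = 21, min_val = 2
After iteration 7: z = 25, min_val = 2
After iteration 8: z = 2, min_val = 2
After iteration 9: z = 17, min_val = 2
Loop ends.

Final answer: 2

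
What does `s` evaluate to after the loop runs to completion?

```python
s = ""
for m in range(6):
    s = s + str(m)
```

Let's trace through this code step by step.

Initialize: s = ''
Entering loop: for m in range(6):
After iteration 1: m = 0, s = '0'
After iteration 2: m = 1, s = '01'
After iteration 3: m = 2, s = '012'
After iteration 4: m = 3, s = '0123'
After iteration 5: m = 4, s = '01234'
After iteration 6: m = 5, s = '012345'
Loop ends.

Final answer: '012345'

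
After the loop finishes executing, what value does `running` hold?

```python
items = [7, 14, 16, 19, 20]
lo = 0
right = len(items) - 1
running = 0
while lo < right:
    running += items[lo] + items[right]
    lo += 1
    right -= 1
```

Let's trace through this code step by step.

Initialize: items = [7, 14, 16, 19, 20]
Initialize: lo = 0
Initialize: right = 4
Initialize: running = 0
Entering loop: while lo < right:
After iteration 1: lo = 1, right = 3, running = 27
After iteration 2: lo = 2, right = 2, running = 60
Loop ends.

Final answer: 60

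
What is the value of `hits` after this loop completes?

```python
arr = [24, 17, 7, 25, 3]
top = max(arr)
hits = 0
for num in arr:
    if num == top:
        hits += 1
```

Let's trace through this code step by step.

Initialize: arr = [24, 17, 7, 25, 3]
Initialize: top = 25
Initialize: hits = 0
Entering loop: for num in arr:
After iteration 1: num = 24, hits = 0
After iteration 2: num = 17, hits = 0
After iteration 3: num = 7, hits = 0
After iteration 4: num = 25, hits = 1
After iteration 5: num = 3, hits = 1
Loop ends.

Final answer: 1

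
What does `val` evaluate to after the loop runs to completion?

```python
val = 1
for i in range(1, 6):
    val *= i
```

Let's trace through this code step by step.

Initialize: val = 1
Entering loop: for i in range(1, 6):
After iteration 1: i = 1, val = 1
After iteration 2: i = 2, val = 2
After iteration 3: i = 3, val = 6
After iteration 4: i = 4, val = 24
After iteration 5: i = 5, val = 120
Loop ends.

Final answer: 120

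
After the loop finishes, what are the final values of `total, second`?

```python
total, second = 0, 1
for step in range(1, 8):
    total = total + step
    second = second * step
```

Let's trace through this code step by step.

Initialize: total = 0
Initialize: second = 1
Entering loop: for step in range(1, 8):
After iteration 1: step = 1, total = 1, second = 1
After iteration 2: step = 2, total = 3, second = 2
After iteration 3: step = 3, total = 6, second = 6
After iteration 4: step = 4, total = 10, second = 24
After iteration 5: step = 5, total = 15, second = 120
After iteration 6: step = 6, total = 21, second = 720
After iteration 7: step = 7, total = 28, second = 5040
Loop ends.

Final answer: 28, 5040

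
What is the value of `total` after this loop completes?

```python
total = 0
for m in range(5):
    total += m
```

Let's trace through this code step by step.

Initialize: total = 0
Entering loop: for m in range(5):
After iteration 1: m = 0, total = 0
After iteration 2: m = 1, total = 1
After iteration 3: m = 2, total = 3
After iteration 4: m = 3, total = 6
After iteration 5: m = 4, total = 10
Loop ends.

Final answer: 10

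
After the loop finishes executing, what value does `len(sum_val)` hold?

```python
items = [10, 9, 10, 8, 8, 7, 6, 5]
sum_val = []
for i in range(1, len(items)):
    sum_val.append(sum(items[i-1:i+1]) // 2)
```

Let's trace through this code step by step.

Initialize: items = [10, 9, 10, 8, 8, 7, 6, 5]
Initialize: sum_val = []
Entering loop: for i in range(1, len(items)):
After iteration 1: i = 1, sum_val = [9]
After iteration 2: i = 2, sum_val = [9, 9]
After iteration 3: i = 3, sum_val = [9, 9, 9]
After iteration 4: i = 4, sum_val = [9, 9, 9, 8]
After iteration 5: i = 5, sum_val = [9, 9, 9, 8, 7]
After iteration 6: i = 6, sum_val = [9, 9, 9, 8, 7, 6]
After iteration 7: i = 7, sum_val = [9, 9, 9, 8, 7, 6, 5]
Loop ends.
len(sum_val) = 7

Final answer: 7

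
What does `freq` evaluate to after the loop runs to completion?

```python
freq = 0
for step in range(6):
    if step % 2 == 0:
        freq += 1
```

Let's trace through this code step by step.

Initialize: freq = 0
Entering loop: for step in range(6):
After iteration 1: step = 0, freq = 1
After iteration 2: step = 1, freq = 1
After iteration 3: step = 2, freq = 2
After iteration 4: step = 3, freq = 2
After iteration 5: step = 4, freq = 3
After iteration 6: step = 5, freq = 3
Loop ends.

Final answer: 3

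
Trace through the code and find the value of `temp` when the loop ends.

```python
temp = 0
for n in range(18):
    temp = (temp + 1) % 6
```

Let's trace through this code step by step.

Initialize: temp = 0
Entering loop: for n in range(18):
After iteration 1: n = 0, temp = 1
After iteration 2: n = 1, temp = 2
After iteration 3: n = 2, temp = 3
After iteration 4: n = 3, temp = 4
After iteration 5: n = 4, temp = 5
After iteration 6: n = 5, temp = 0
After iteration 7: n = 6, temp = 1
After iteration 8: n = 7, temp = 2
After iteration 9: n = 8, temp = 3
After iteration 10: n = 9, temp = 4
After iteration 11: n = 10, temp = 5
After iteration 12: n = 11, temp = 0
After iteration 13: n = 12, temp = 1
After iteration 14: n = 13, temp = 2
After iteration 15: n = 14, temp = 3
After iteration 16: n = 15, temp = 4
After iteration 17: n = 16, temp = 5
After iteration 18: n = 17, temp = 0
Loop ends.

Final answer: 0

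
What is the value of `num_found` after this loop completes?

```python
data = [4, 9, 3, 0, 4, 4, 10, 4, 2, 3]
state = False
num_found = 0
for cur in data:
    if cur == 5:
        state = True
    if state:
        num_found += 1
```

Let's trace through this code step by step.

Initialize: data = [4, 9, 3, 0, 4, 4, 10, 4, 2, 3]
Initialize: state = False
Initialize: num_found = 0
Entering loop: for cur in data:
After iteration 1: cur = 4, num_found = 0
After iteration 2: cur = 9, num_found = 0
After iteration 3: cur = 3, num_found = 0
After iteration 4: cur = 0, num_found = 0
After iteration 5: cur = 4, num_found = 0
After iteration 6: cur = 4, num_found = 0
After iteration 7: cur = 10, num_found = 0
After iteration 8: cur = 4, num_found = 0
After iteration 9: cur = 2, num_found = 0
After iteration 10: cur = 3, num_found = 0
Loop ends.

Final answer: 0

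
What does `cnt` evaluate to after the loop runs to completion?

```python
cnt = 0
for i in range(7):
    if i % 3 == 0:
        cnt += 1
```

Let's trace through this code step by step.

Initialize: cnt = 0
Entering loop: for i in range(7):
After iteration 1: i = 0, cnt = 1
After iteration 2: i = 1, cnt = 1
After iteration 3: i = 2, cnt = 1
After iteration 4: i = 3, cnt = 2
After iteration 5: i = 4, cnt = 2
After iteration 6: i = 5, cnt = 2
After iteration 7: i = 6, cnt = 3
Loop ends.

Final answer: 3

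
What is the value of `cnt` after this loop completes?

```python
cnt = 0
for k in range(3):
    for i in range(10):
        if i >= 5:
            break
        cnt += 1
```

Let's trace through this code step by step.

Initialize: cnt = 0
Entering loop: for k in range(3):
After iteration 1: k = 0, cnt = 5
After iteration 2: k = 1, cnt = 10
After iteration 3: k = 2, cnt = 15
Loop ends.

Final answer: 15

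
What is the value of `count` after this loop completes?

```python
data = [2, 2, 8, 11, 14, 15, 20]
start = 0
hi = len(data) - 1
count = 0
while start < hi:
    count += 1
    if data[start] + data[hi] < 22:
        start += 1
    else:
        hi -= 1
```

Let's trace through this code step by step.

Initialize: data = [2, 2, 8, 11, 14, 15, 20]
Initialize: start = 0
Initialize: hi = 6
Initialize: count = 0
Entering loop: while start < hi:
After iteration 1: start = 0, hi = 5, count = 1
After iteration 2: start = 1, hi = 5, count = 2
After iteration 3: start = 2, hi = 5, count = 3
After iteration 4: start = 2, hi = 4, count = 4
After iteration 5: start = 2, hi = 3, count = 5
After iteration 6: start = 3, hi = 3, count = 6
Loop ends.

Final answer: 6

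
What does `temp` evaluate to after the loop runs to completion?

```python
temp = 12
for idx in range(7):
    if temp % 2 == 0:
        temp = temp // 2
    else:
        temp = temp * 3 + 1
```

Let's trace through this code step by step.

Initialize: temp = 12
Entering loop: for idx in range(7):
After iteration 1: idx = 0, temp = 6
After iteration 2: idx = 1, temp = 3
After iteration 3: idx = 2, temp = 10
After iteration 4: idx = 3, temp = 5
After iteration 5: idx = 4, temp = 16
After iteration 6: idx = 5, temp = 8
After iteration 7: idx = 6, temp = 4
Loop ends.

Final answer: 4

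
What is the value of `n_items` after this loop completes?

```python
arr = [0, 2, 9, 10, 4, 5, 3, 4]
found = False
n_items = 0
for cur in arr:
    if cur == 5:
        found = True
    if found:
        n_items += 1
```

Let's trace through this code step by step.

Initialize: arr = [0, 2, 9, 10, 4, 5, 3, 4]
Initialize: found = False
Initialize: n_items = 0
Entering loop: for cur in arr:
After iteration 1: cur = 0, found = False, n_items = 0
After iteration 2: cur = 2, found = False, n_items = 0
After iteration 3: cur = 9, found = False, n_items = 0
After iteration 4: cur = 10, found = False, n_items = 0
After iteration 5: cur = 4, found = False, n_items = 0
After iteration 6: cur = 5, found = True, n_items = 1
After iteration 7: cur = 3, found = True, n_items = 2
After iteration 8: cur = 4, found = True, n_items = 3
Loop ends.

Final answer: 3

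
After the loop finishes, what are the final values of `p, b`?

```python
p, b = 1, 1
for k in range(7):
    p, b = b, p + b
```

Let's trace through this code step by step.

Initialize: p = 1
Initialize: b = 1
Entering loop: for k in range(7):
After iteration 1: k = 0, p = 1, b = 2
After iteration 2: k = 1, p = 2, b = 3
After iteration 3: k = 2, p = 3, b = 5
After iteration 4: k = 3, p = 5, b = 8
After iteration 5: k = 4, p = 8, b = 13
After iteration 6: k = 5, p = 13, b = 21
After iteration 7: k = 6, p = 21, b = 34
Loop ends.

Final answer: 21, 34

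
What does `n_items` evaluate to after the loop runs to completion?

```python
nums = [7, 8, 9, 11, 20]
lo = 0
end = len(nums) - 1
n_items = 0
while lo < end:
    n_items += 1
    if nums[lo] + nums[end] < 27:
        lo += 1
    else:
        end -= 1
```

Let's trace through this code step by step.

Initialize: nums = [7, 8, 9, 11, 20]
Initialize: lo = 0
Initialize: end = 4
Initialize: n_items = 0
Entering loop: while lo < end:
After iteration 1: lo = 0, end = 3, n_items = 1
After iteration 2: lo = 1, end = 3, n_items = 2
After iteration 3: lo = 2, end = 3, n_items = 3
After iteration 4: lo = 3, end = 3, n_items = 4
Loop ends.

Final answer: 4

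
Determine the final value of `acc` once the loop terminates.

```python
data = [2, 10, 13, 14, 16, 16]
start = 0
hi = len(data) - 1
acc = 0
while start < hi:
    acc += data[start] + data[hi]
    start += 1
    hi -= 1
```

Let's trace through this code step by step.

Initialize: data = [2, 10, 13, 14, 16, 16]
Initialize: start = 0
Initialize: hi = 5
Initialize: acc = 0
Entering loop: while start < hi:
After iteration 1: start = 1, hi = 4, acc = 18
After iteration 2: start = 2, hi = 3, acc = 44
After iteration 3: start = 3, hi = 2, acc = 71
Loop ends.

Final answer: 71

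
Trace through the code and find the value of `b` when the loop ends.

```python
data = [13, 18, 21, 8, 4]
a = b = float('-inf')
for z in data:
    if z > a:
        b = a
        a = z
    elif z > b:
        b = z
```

Let's trace through this code step by step.

Initialize: data = [13, 18, 21, 8, 4]
Initialize: a = -inf
Initialize: b = -inf
Entering loop: for z in data:
After iteration 1: z = 13, a = 13, b = -inf
After iteration 2: z = 18, a = 18, b = 13
After iteration 3: z = 21, a = 21, b = 18
After iteration 4: z = 8, a = 21, b = 18
After iteration 5: z = 4, a = 21, b = 18
Loop ends.

Final answer: 18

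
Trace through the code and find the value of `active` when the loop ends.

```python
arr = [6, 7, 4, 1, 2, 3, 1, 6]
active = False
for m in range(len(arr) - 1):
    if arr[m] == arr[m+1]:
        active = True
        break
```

Let's trace through this code step by step.

Initialize: arr = [6, 7, 4, 1, 2, 3, 1, 6]
Initialize: active = False
Entering loop: for m in range(len(arr) - 1):
After iteration 1: m = 0, active = False
After iteration 2: m = 1, active = False
After iteration 3: m = 2, active = False
After iteration 4: m = 3, active = False
After iteration 5: m = 4, active = False
After iteration 6: m = 5, active = False
After iteration 7: m = 6, active = False
Loop ends.

Final answer: False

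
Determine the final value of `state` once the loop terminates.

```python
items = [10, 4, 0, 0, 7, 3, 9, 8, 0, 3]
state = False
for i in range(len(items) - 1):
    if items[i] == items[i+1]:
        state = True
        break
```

Let's trace through this code step by step.

Initialize: items = [10, 4, 0, 0, 7, 3, 9, 8, 0, 3]
Initialize: state = False
Entering loop: for i in range(len(items) - 1):
After iteration 1: i = 0, state = False
After iteration 2: i = 1, state = False
After iteration 3: i = 2, state = True
Loop ends.

Final answer: True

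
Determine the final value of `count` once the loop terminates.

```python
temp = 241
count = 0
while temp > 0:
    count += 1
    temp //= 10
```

Let's trace through this code step by step.

Initialize: temp = 241
Initialize: count = 0
Entering loop: while temp > 0:
After iteration 1: temp = 24, count = 1
After iteration 2: temp = 2, count = 2
After iteration 3: temp = 0, count = 3
Loop ends.

Final answer: 3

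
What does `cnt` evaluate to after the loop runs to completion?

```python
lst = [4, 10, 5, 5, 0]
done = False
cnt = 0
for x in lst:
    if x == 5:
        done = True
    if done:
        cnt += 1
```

Let's trace through this code step by step.

Initialize: lst = [4, 10, 5, 5, 0]
Initialize: done = False
Initialize: cnt = 0
Entering loop: for x in lst:
After iteration 1: x = 4, done = False, cnt = 0
After iteration 2: x = 10, done = False, cnt = 0
After iteration 3: x = 5, done = True, cnt = 1
After iteration 4: x = 5, done = True, cnt = 2
After iteration 5: x = 0, done = True, cnt = 3
Loop ends.

Final answer: 3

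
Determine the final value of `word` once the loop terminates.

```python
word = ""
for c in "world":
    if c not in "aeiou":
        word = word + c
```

Let's trace through this code step by step.

Initialize: word = ''
Entering loop: for c in "world":
After iteration 1: c = 'w', word = 'w'
After iteration 2: c = 'o', word = 'w'
After iteration 3: c = 'r', word = 'wr'
After iteration 4: c = 'l', word = 'wrl'
After iteration 5: c = 'd', word = 'wrld'
Loop ends.

Final answer: 'wrld'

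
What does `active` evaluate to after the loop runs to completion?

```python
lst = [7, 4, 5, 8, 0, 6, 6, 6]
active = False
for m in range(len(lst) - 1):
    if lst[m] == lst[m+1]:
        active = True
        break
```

Let's trace through this code step by step.

Initialize: lst = [7, 4, 5, 8, 0, 6, 6, 6]
Initialize: active = False
Entering loop: for m in range(len(lst) - 1):
After iteration 1: m = 0, active = False
After iteration 2: m = 1, active = False
After iteration 3: m = 2, active = False
After iteration 4: m = 3, active = False
After iteration 5: m = 4, active = False
After iteration 6: m = 5, active = True
Loop ends.

Final answer: True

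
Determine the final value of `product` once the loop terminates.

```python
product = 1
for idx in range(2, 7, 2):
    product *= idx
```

Let's trace through this code step by step.

Initialize: product = 1
Entering loop: for idx in range(2, 7, 2):
After iteration 1: idx = 2, product = 2
After iteration 2: idx = 4, product = 8
After iteration 3: idx = 6, product = 48
Loop ends.

Final answer: 48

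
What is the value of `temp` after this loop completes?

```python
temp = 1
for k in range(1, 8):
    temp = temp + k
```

Let's trace through this code step by step.

Initialize: temp = 1
Entering loop: for k in range(1, 8):
After iteration 1: k = 1, temp = 2
After iteration 2: k = 2, temp = 4
After iteration 3: k = 3, temp = 7
After iteration 4: k = 4, temp = 11
After iteration 5: k = 5, temp = 16
After iteration 6: k = 6, temp = 22
After iteration 7: k = 7, temp = 29
Loop ends.

Final answer: 29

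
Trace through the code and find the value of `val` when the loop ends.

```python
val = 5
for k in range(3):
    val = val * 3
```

Let's trace through this code step by step.

Initialize: val = 5
Entering loop: for k in range(3):
After iteration 1: k = 0, val = 15
After iteration 2: k = 1, val = 45
After iteration 3: k = 2, val = 135
Loop ends.

Final answer: 135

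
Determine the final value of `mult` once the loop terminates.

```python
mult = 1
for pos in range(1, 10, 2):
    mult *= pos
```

Let's trace through this code step by step.

Initialize: mult = 1
Entering loop: for pos in range(1, 10, 2):
After iteration 1: pos = 1, mult = 1
After iteration 2: pos = 3, mult = 3
After iteration 3: pos = 5, mult = 15
After iteration 4: pos = 7, mult = 105
After iteration 5: pos = 9, mult = 945
Loop ends.

Final answer: 945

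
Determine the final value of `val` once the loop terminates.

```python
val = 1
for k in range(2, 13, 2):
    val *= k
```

Let's trace through this code step by step.

Initialize: val = 1
Entering loop: for k in range(2, 13, 2):
After iteration 1: k = 2, val = 2
After iteration 2: k = 4, val = 8
After iteration 3: k = 6, val = 48
After iteration 4: k = 8, val = 384
After iteration 5: k = 10, val = 3840
After iteration 6: k = 12, val = 46080
Loop ends.

Final answer: 46080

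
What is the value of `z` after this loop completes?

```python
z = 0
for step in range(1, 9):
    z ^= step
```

Let's trace through this code step by step.

Initialize: z = 0
Entering loop: for step in range(1, 9):
After iteration 1: step = 1, z = 1
After iteration 2: step = 2, z = 3
After iteration 3: step = 3, z = 0
After iteration 4: step = 4, z = 4
After iteration 5: step = 5, z = 1
After iteration 6: step = 6, z = 7
After iteration 7: step = 7, z = 0
After iteration 8: step = 8, z = 8
Loop ends.

Final answer: 8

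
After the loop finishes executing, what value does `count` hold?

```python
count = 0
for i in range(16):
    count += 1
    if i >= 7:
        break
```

Let's trace through this code step by step.

Initialize: count = 0
Entering loop: for i in range(16):
After iteration 1: i = 0, count = 1
After iteration 2: i = 1, count = 2
After iteration 3: i = 2, count = 3
After iteration 4: i = 3, count = 4
After iteration 5: i = 4, count = 5
After iteration 6: i = 5, count = 6
After iteration 7: i = 6, count = 7
After iteration 8: i = 7, count = 8
Loop ends.

Final answer: 8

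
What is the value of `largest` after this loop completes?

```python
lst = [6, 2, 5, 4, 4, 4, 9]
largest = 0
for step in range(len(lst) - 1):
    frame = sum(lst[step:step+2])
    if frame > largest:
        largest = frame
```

Let's trace through this code step by step.

Initialize: lst = [6, 2, 5, 4, 4, 4, 9]
Initialize: largest = 0
Entering loop: for step in range(len(lst) - 1):
After iteration 1: step = 0, largest = 8, frame = 8
After iteration 2: step = 1, largest = 8, frame = 7
After iteration 3: step = 2, largest = 9, frame = 9
After iteration 4: step = 3, largest = 9, frame = 8
After iteration 5: step = 4, largest = 9, frame = 8
After iteration 6: step = 5, largest = 13, frame = 13
Loop ends.

Final answer: 13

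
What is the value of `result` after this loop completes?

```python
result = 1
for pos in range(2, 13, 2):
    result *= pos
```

Let's trace through this code step by step.

Initialize: result = 1
Entering loop: for pos in range(2, 13, 2):
After iteration 1: pos = 2, result = 2
After iteration 2: pos = 4, result = 8
After iteration 3: pos = 6, result = 48
After iteration 4: pos = 8, result = 384
After iteration 5: pos = 10, result = 3840
After iteration 6: pos = 12, result = 46080
Loop ends.

Final answer: 46080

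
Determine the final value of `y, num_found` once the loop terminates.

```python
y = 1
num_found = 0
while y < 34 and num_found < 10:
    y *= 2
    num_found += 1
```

Let's trace through this code step by step.

Initialize: y = 1
Initialize: num_found = 0
Entering loop: while y < 34 and num_found < 10:
After iteration 1: y = 2, num_found = 1
After iteration 2: y = 4, num_found = 2
After iteration 3: y = 8, num_found = 3
After iteration 4: y = 16, num_found = 4
After iteration 5: y = 32, num_found = 5
After iteration 6: y = 64, num_found = 6
Loop ends.

Final answer: 64, 6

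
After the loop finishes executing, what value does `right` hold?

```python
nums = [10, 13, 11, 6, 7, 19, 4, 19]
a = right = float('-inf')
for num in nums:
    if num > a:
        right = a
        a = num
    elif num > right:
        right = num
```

Let's trace through this code step by step.

Initialize: nums = [10, 13, 11, 6, 7, 19, 4, 19]
Initialize: a = -inf
Initialize: right = -inf
Entering loop: for num in nums:
After iteration 1: num = 10, a = 10, right = -inf
After iteration 2: num = 13, a = 13, right = 10
After iteration 3: num = 11, a = 13, right = 11
After iteration 4: num = 6, a = 13, right = 11
After iteration 5: num = 7, a = 13, right = 11
After iteration 6: num = 19, a = 19, right = 13
After iteration 7: num = 4, a = 19, right = 13
After iteration 8: num = 19, a = 19, right = 19
Loop ends.

Final answer: 19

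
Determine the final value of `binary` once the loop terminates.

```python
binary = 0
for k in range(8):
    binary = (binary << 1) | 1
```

Let's trace through this code step by step.

Initialize: binary = 0
Entering loop: for k in range(8):
After iteration 1: k = 0, binary = 1
After iteration 2: k = 1, binary = 3
After iteration 3: k = 2, binary = 7
After iteration 4: k = 3, binary = 15
After iteration 5: k = 4, binary = 31
After iteration 6: k = 5, binary = 63
After iteration 7: k = 6, binary = 127
After iteration 8: k = 7, binary = 255
Loop ends.

Final answer: 255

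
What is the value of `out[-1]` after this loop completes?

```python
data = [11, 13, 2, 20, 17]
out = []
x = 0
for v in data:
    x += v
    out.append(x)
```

Let's trace through this code step by step.

Initialize: data = [11, 13, 2, 20, 17]
Initialize: out = []
Initialize: x = 0
Entering loop: for v in data:
After iteration 1: v = 11, out = [11], x = 11
After iteration 2: v = 13, out = [11, 24], x = 24
After iteration 3: v = 2, out = [11, 24, 26], x = 26
After iteration 4: v = 20, out = [11, 24, 26, 46], x = 46
After iteration 5: v = 17, out = [11, 24, 26, 46, 63], x = 63
Loop ends.
out[-1] = 63

Final answer: 63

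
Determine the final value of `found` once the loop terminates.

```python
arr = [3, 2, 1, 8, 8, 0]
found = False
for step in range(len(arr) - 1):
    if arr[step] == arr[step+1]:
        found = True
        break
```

Let's trace through this code step by step.

Initialize: arr = [3, 2, 1, 8, 8, 0]
Initialize: found = False
Entering loop: for step in range(len(arr) - 1):
After iteration 1: step = 0, found = False
After iteration 2: step = 1, found = False
After iteration 3: step = 2, found = False
After iteration 4: step = 3, found = True
Loop ends.

Final answer: True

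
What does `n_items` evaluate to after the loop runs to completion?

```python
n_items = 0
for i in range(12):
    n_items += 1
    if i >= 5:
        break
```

Let's trace through this code step by step.

Initialize: n_items = 0
Entering loop: for i in range(12):
After iteration 1: i = 0, n_items = 1
After iteration 2: i = 1, n_items = 2
After iteration 3: i = 2, n_items = 3
After iteration 4: i = 3, n_items = 4
After iteration 5: i = 4, n_items = 5
After iteration 6: i = 5, n_items = 6
Loop ends.

Final answer: 6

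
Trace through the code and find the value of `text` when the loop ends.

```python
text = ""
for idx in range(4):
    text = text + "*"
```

Let's trace through this code step by step.

Initialize: text = ''
Entering loop: for idx in range(4):
After iteration 1: idx = 0, text = '*'
After iteration 2: idx = 1, text = '**'
After iteration 3: idx = 2, text = '***'
After iteration 4: idx = 3, text = '****'
Loop ends.

Final answer: '****'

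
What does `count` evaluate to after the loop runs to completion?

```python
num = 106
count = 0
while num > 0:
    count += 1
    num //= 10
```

Let's trace through this code step by step.

Initialize: num = 106
Initialize: count = 0
Entering loop: while num > 0:
After iteration 1: num = 10, count = 1
After iteration 2: num = 1, count = 2
After iteration 3: num = 0, count = 3
Loop ends.

Final answer: 3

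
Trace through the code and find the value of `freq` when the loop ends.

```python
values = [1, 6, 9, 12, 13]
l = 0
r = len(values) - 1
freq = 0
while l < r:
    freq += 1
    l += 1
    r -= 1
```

Let's trace through this code step by step.

Initialize: values = [1, 6, 9, 12, 13]
Initialize: l = 0
Initialize: r = 4
Initialize: freq = 0
Entering loop: while l < r:
After iteration 1: l = 1, r = 3, freq = 1
After iteration 2: l = 2, r = 2, freq = 2
Loop ends.

Final answer: 2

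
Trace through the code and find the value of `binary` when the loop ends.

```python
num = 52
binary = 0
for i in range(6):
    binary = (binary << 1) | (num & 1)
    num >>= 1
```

Let's trace through this code step by step.

Initialize: num = 52
Initialize: binary = 0
Entering loop: for i in range(6):
After iteration 1: i = 0, num = 26, binary = 0
After iteration 2: i = 1, num = 13, binary = 0
After iteration 3: i = 2, num = 6, binary = 1
After iteration 4: i = 3, num = 3, binary = 2
After iteration 5: i = 4, num = 1, binary = 5
After iteration 6: i = 5, num = 0, binary = 11
Loop ends.

Final answer: 11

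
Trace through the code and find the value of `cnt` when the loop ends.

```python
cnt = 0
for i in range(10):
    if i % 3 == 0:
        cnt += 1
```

Let's trace through this code step by step.

Initialize: cnt = 0
Entering loop: for i in range(10):
After iteration 1: i = 0, cnt = 1
After iteration 2: i = 1, cnt = 1
After iteration 3: i = 2, cnt = 1
After iteration 4: i = 3, cnt = 2
After iteration 5: i = 4, cnt = 2
After iteration 6: i = 5, cnt = 2
After iteration 7: i = 6, cnt = 3
After iteration 8: i = 7, cnt = 3
After iteration 9: i = 8, cnt = 3
After iteration 10: i = 9, cnt = 4
Loop ends.

Final answer: 4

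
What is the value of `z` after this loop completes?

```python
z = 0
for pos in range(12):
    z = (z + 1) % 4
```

Let's trace through this code step by step.

Initialize: z = 0
Entering loop: for pos in range(12):
After iteration 1: pos = 0, z = 1
After iteration 2: pos = 1, z = 2
After iteration 3: pos = 2, z = 3
After iteration 4: pos = 3, z = 0
After iteration 5: pos = 4, z = 1
After iteration 6: pos = 5, z = 2
After iteration 7: pos = 6, z = 3
After iteration 8: pos = 7, z = 0
After iteration 9: pos = 8, z = 1
After iteration 10: pos = 9, z = 2
After iteration 11: pos = 10, z = 3
After iteration 12: pos = 11, z = 0
Loop ends.

Final answer: 0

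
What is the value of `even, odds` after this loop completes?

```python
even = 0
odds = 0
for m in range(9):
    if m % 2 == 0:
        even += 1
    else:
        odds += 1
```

Let's trace through this code step by step.

Initialize: even = 0
Initialize: odds = 0
Entering loop: for m in range(9):
After iteration 1: m = 0, even = 1, odds = 0
After iteration 2: m = 1, even = 1, odds = 1
After iteration 3: m = 2, even = 2, odds = 1
After iteration 4: m = 3, even = 2, odds = 2
After iteration 5: m = 4, even = 3, odds = 2
After iteration 6: m = 5, even = 3, odds = 3
After iteration 7: m = 6, even = 4, odds = 3
After iteration 8: m = 7, even = 4, odds = 4
After iteration 9: m = 8, even = 5, odds = 4
Loop ends.

Final answer: 5, 4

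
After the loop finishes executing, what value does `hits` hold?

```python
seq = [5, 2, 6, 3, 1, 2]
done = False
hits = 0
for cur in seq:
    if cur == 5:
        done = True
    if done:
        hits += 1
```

Let's trace through this code step by step.

Initialize: seq = [5, 2, 6, 3, 1, 2]
Initialize: done = False
Initialize: hits = 0
Entering loop: for cur in seq:
After iteration 1: cur = 5, done = True, hits = 1
After iteration 2: cur = 2, done = True, hits = 2
After iteration 3: cur = 6, done = True, hits = 3
After iteration 4: cur = 3, done = True, hits = 4
After iteration 5: cur = 1, done = True, hits = 5
After iteration 6: cur = 2, done = True, hits = 6
Loop ends.

Final answer: 6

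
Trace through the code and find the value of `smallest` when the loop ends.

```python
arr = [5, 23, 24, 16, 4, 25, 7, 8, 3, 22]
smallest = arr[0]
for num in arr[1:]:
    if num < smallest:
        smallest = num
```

Let's trace through this code step by step.

Initialize: arr = [5, 23, 24, 16, 4, 25, 7, 8, 3, 22]
Initialize: smallest = 5
Entering loop: for num in arr[1:]:
After iteration 1: num = 23, smallest = 5
After iteration 2: num = 24, smallest = 5
After iteration 3: num = 16, smallest = 5
After iteration 4: num = 4, smallest = 4
After iteration 5: num = 25, smallest = 4
After iteration 6: num = 7, smallest = 4
After iteration 7: num = 8, smallest = 4
After iteration 8: num = 3, smallest = 3
After iteration 9: num = 22, smallest = 3
Loop ends.

Final answer: 3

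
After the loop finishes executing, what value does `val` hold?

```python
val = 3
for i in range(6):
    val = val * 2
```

Let's trace through this code step by step.

Initialize: val = 3
Entering loop: for i in range(6):
After iteration 1: i = 0, val = 6
After iteration 2: i = 1, val = 12
After iteration 3: i = 2, val = 24
After iteration 4: i = 3, val = 48
After iteration 5: i = 4, val = 96
After iteration 6: i = 5, val = 192
Loop ends.

Final answer: 192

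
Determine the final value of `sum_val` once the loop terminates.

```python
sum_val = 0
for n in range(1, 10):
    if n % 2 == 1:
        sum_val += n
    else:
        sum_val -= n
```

Let's trace through this code step by step.

Initialize: sum_val = 0
Entering loop: for n in range(1, 10):
After iteration 1: n = 1, sum_val = 1
After iteration 2: n = 2, sum_val = -1
After iteration 3: n = 3, sum_val = 2
After iteration 4: n = 4, sum_val = -2
After iteration 5: n = 5, sum_val = 3
After iteration 6: n = 6, sum_val = -3
After iteration 7: n = 7, sum_val = 4
After iteration 8: n = 8, sum_val = -4
After iteration 9: n = 9, sum_val = 5
Loop ends.

Final answer: 5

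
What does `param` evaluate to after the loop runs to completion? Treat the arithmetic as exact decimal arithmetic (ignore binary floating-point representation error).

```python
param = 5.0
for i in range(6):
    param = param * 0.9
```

Let's trace through this code step by step.

Initialize: param = 5.0
Entering loop: for i in range(6):
After iteration 1: i = 0, param = 4.5
After iteration 2: i = 1, param = 4.05
After iteration 3: i = 2, param = 3.645
After iteration 4: i = 3, param = 3.2805
After iteration 5: i = 4, param = 2.95245
After iteration 6: i = 5, param = 2.657205
Loop ends.

Final answer: 2.657205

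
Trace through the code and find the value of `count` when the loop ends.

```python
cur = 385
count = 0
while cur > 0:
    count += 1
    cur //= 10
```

Let's trace through this code step by step.

Initialize: cur = 385
Initialize: count = 0
Entering loop: while cur > 0:
After iteration 1: cur = 38, count = 1
After iteration 2: cur = 3, count = 2
After iteration 3: cur = 0, count = 3
Loop ends.

Final answer: 3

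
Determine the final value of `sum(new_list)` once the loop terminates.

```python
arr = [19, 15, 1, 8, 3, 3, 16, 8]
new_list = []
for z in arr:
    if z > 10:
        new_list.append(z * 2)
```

Let's trace through this code step by step.

Initialize: arr = [19, 15, 1, 8, 3, 3, 16, 8]
Initialize: new_list = []
Entering loop: for z in arr:
After iteration 1: z = 19, new_list = [38]
After iteration 2: z = 15, new_list = [38, 30]
After iteration 3: z = 1, new_list = [38, 30]
After iteration 4: z = 8, new_list = [38, 30]
After iteration 5: z = 3, new_list = [38, 30]
After iteration 6: z = 3, new_list = [38, 30]
After iteration 7: z = 16, new_list = [38, 30, 32]
After iteration 8: z = 8, new_list = [38, 30, 32]
Loop ends.
sum(new_list) = 100

Final answer: 100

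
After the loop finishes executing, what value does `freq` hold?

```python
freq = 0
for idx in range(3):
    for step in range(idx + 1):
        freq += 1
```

Let's trace through this code step by step.

Initialize: freq = 0
Entering loop: for idx in range(3):
After iteration 1: idx = 0, freq = 1, step = 0
After iteration 2: idx = 1, freq = 3, step = 1
After iteration 3: idx = 2, freq = 6, step = 2
Loop ends.

Final answer: 6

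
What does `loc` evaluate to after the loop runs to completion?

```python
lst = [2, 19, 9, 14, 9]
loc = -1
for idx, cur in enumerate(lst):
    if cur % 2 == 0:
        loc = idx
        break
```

Let's trace through this code step by step.

Initialize: lst = [2, 19, 9, 14, 9]
Initialize: loc = -1
Entering loop: for idx, cur in enumerate(lst):
After iteration 1: idx = 0, cur = 2, loc = 0
Loop ends.

Final answer: 0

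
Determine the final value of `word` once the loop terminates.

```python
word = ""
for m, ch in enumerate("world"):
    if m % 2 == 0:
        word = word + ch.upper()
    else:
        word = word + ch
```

Let's trace through this code step by step.

Initialize: word = ''
Entering loop: for m, ch in enumerate("world"):
After iteration 1: m = 0, ch = 'w', word = 'W'
After iteration 2: m = 1, ch = 'o', word = 'Wo'
After iteration 3: m = 2, ch = 'r', word = 'WoR'
After iteration 4: m = 3, ch = 'l', word = 'WoRl'
After iteration 5: m = 4, ch = 'd', word = 'WoRlD'
Loop ends.

Final answer: 'WoRlD'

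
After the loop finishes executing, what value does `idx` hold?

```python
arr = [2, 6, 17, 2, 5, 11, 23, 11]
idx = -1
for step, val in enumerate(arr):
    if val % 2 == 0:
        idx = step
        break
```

Let's trace through this code step by step.

Initialize: arr = [2, 6, 17, 2, 5, 11, 23, 11]
Initialize: idx = -1
Entering loop: for step, val in enumerate(arr):
After iteration 1: step = 0, val = 2, idx = 0
Loop ends.

Final answer: 0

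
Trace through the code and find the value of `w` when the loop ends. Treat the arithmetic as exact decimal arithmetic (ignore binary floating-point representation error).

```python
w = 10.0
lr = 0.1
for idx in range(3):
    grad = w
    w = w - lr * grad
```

Let's trace through this code step by step.

Initialize: w = 10.0
Initialize: lr = 0.1
Entering loop: for idx in range(3):
After iteration 1: idx = 0, w = 9.0, grad = 10.0
After iteration 2: idx = 1, w = 8.1, grad = 9.0
After iteration 3: idx = 2, w = 7.29, grad = 8.1
Loop ends.

Final answer: 7.29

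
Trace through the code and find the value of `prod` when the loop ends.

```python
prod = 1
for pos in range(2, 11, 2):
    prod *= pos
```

Let's trace through this code step by step.

Initialize: prod = 1
Entering loop: for pos in range(2, 11, 2):
After iteration 1: pos = 2, prod = 2
After iteration 2: pos = 4, prod = 8
After iteration 3: pos = 6, prod = 48
After iteration 4: pos = 8, prod = 384
After iteration 5: pos = 10, prod = 3840
Loop ends.

Final answer: 3840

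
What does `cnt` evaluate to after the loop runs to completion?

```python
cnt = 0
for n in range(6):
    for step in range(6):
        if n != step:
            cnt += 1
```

Let's trace through this code step by step.

Initialize: cnt = 0
Entering loop: for n in range(6):
After iteration 1: n = 0, cnt = 5
After iteration 2: n = 1, cnt = 10
After iteration 3: n = 2, cnt = 15
After iteration 4: n = 3, cnt = 20
After iteration 5: n = 4, cnt = 25
After iteration 6: n = 5, cnt = 30
Loop ends.

Final answer: 30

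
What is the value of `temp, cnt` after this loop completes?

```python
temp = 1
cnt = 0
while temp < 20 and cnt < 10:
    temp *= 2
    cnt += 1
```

Let's trace through this code step by step.

Initialize: temp = 1
Initialize: cnt = 0
Entering loop: while temp < 20 and cnt < 10:
After iteration 1: temp = 2, cnt = 1
After iteration 2: temp = 4, cnt = 2
After iteration 3: temp = 8, cnt = 3
After iteration 4: temp = 16, cnt = 4
After iteration 5: temp = 32, cnt = 5
Loop ends.

Final answer: 32, 5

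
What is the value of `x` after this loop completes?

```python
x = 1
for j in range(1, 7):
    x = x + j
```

Let's trace through this code step by step.

Initialize: x = 1
Entering loop: for j in range(1, 7):
After iteration 1: j = 1, x = 2
After iteration 2: j = 2, x = 4
After iteration 3: j = 3, x = 7
After iteration 4: j = 4, x = 11
After iteration 5: j = 5, x = 16
After iteration 6: j = 6, x = 22
Loop ends.

Final answer: 22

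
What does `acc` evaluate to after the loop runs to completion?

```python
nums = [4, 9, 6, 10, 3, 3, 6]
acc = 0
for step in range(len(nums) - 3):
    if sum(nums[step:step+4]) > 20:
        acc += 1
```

Let's trace through this code step by step.

Initialize: nums = [4, 9, 6, 10, 3, 3, 6]
Initialize: acc = 0
Entering loop: for step in range(len(nums) - 3):
After iteration 1: step = 0, acc = 1
After iteration 2: step = 1, acc = 2
After iteration 3: step = 2, acc = 3
After iteration 4: step = 3, acc = 4
Loop ends.

Final answer: 4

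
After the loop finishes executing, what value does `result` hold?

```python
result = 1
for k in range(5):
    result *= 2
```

Let's trace through this code step by step.

Initialize: result = 1
Entering loop: for k in range(5):
After iteration 1: k = 0, result = 2
After iteration 2: k = 1, result = 4
After iteration 3: k = 2, result = 8
After iteration 4: k = 3, result = 16
After iteration 5: k = 4, result = 32
Loop ends.

Final answer: 32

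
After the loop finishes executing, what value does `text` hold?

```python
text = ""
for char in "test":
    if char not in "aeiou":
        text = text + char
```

Let's trace through this code step by step.

Initialize: text = ''
Entering loop: for char in "test":
After iteration 1: char = 't', text = 't'
After iteration 2: char = 'e', text = 't'
After iteration 3: char = 's', text = 'ts'
After iteration 4: char = 't', text = 'tst'
Loop ends.

Final answer: 'tst'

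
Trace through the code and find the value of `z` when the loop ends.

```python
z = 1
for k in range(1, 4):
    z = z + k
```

Let's trace through this code step by step.

Initialize: z = 1
Entering loop: for k in range(1, 4):
After iteration 1: k = 1, z = 2
After iteration 2: k = 2, z = 4
After iteration 3: k = 3, z = 7
Loop ends.

Final answer: 7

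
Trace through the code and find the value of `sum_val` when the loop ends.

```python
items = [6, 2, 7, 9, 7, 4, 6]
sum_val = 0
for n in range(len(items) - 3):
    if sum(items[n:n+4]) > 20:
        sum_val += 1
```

Let's trace through this code step by step.

Initialize: items = [6, 2, 7, 9, 7, 4, 6]
Initialize: sum_val = 0
Entering loop: for n in range(len(items) - 3):
After iteration 1: n = 0, sum_val = 1
After iteration 2: n = 1, sum_val = 2
After iteration 3: n = 2, sum_val = 3
After iteration 4: n = 3, sum_val = 4
Loop ends.

Final answer: 4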